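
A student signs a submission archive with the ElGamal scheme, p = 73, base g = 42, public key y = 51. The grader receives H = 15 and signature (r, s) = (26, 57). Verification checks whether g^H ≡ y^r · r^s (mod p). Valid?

yes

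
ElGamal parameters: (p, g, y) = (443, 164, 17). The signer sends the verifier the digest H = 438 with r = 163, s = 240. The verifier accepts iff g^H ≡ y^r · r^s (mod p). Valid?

Left side g^H mod p:
164^2 = 26896 ≡ 316
164^4 ≡ 316^2 = 99856 ≡ 181
164^8 ≡ 181^2 = 32761 ≡ 422
164^16 ≡ 422^2 = 178084 ≡ 441
164^32 ≡ 441^2 = 194481 ≡ 4
164^64 ≡ 4^2 = 16
164^128 ≡ 16^2 = 256
164^256 ≡ 256^2 = 65536 ≡ 415
438 = 256 + 128 + 32 + 16 + 4 + 2, so 164^438 ≡ 415·256·4·441·181·316 ≡ 350 (mod 443)
Right side y^r · r^s mod p:
17^2 = 289
17^4 ≡ 289^2 = 83521 ≡ 237
17^8 ≡ 237^2 = 56169 ≡ 351
17^16 ≡ 351^2 = 123201 ≡ 47
17^32 ≡ 47^2 = 2209 ≡ 437
17^64 ≡ 437^2 = 190969 ≡ 36
17^128 ≡ 36^2 = 1296 ≡ 410
163 = 128 + 32 + 2 + 1, so 17^163 ≡ 410·437·289·17 ≡ 389 (mod 443)
163^2 = 26569 ≡ 432
163^4 ≡ 432^2 = 186624 ≡ 121
163^8 ≡ 121^2 = 14641 ≡ 22
163^16 ≡ 22^2 = 484 ≡ 41
163^32 ≡ 41^2 = 1681 ≡ 352
163^64 ≡ 352^2 = 123904 ≡ 307
163^128 ≡ 307^2 = 94249 ≡ 333
240 = 128 + 64 + 32 + 16, so 163^240 ≡ 333·307·352·41 ≡ 25 (mod 443)
389·25 = 9725 ≡ 422 (mod 443)
350 ≠ 422, so verification fails.

no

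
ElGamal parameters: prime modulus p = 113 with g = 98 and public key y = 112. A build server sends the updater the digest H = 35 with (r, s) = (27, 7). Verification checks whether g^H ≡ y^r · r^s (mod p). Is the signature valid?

invalid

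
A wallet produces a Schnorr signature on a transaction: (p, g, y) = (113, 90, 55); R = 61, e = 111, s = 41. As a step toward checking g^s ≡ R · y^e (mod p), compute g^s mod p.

90^2 = 8100 ≡ 77
90^4 ≡ 77^2 = 5929 ≡ 53
90^8 ≡ 53^2 = 2809 ≡ 97
90^16 ≡ 97^2 = 9409 ≡ 30
90^32 ≡ 30^2 = 900 ≡ 109
41 = 32 + 8 + 1, so 90^41 ≡ 109·97·90 ≡ 110 (mod 113)

110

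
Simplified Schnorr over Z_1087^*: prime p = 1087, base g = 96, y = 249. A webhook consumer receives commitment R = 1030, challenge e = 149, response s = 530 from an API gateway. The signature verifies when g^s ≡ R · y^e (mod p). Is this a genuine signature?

genuine

g^s mod p:
Squares mod 1087: 96^1≡96, 96^2≡520, 96^4≡824, 96^8≡688, 96^16≡499, 96^32≡78, 96^64≡649, 96^128≡532, 96^256≡404, 96^512≡166
530 = 512 + 16 + 2, so 96^530 ≡ 166·499·520 ≡ 218 (mod 1087)
R · y^e mod p:
Squares mod 1087: 249^1≡249, 249^2≡42, 249^4≡677, 249^8≡702, 249^16≡393, 249^32≡95, 249^64≡329, 249^128≡628
149 = 128 + 16 + 4 + 1, so 249^149 ≡ 628·393·677·249 ≡ 492 (mod 1087)
1030·492 = 506760 ≡ 218 (mod 1087)
218 ≡ 218 (mod 1087); signature holds.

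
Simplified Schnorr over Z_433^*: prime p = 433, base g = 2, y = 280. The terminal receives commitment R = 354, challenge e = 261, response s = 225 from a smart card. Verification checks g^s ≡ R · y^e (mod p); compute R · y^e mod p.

Squares mod 433: 280^1≡280, 280^2≡27, 280^4≡296, 280^8≡150, 280^16≡417, 280^32≡256, 280^64≡153, 280^128≡27, 280^256≡296
261 = 256 + 4 + 1, so 280^261 ≡ 296·296·280 ≡ 432 (mod 433)
R · y^e ≡ 354·432 = 152928 ≡ 79 (mod 433)

79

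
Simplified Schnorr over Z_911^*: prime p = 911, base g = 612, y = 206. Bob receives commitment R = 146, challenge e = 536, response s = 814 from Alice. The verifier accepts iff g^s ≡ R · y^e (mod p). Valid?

yes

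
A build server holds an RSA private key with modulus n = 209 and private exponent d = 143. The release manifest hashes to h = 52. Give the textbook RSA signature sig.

h^2 ≡ 52^2 = 2704 ≡ 196
h^4 ≡ 196^2 = 38416 ≡ 169
h^8 ≡ 169^2 = 28561 ≡ 137
h^16 ≡ 137^2 = 18769 ≡ 168
h^32 ≡ 168^2 = 28224 ≡ 9
h^64 ≡ 9^2 = 81
h^128 ≡ 81^2 = 6561 ≡ 82
143 = 128 + 8 + 4 + 2 + 1, so h^143 ≡ 82·137·169·196·52 ≡ 72 (mod 209)

72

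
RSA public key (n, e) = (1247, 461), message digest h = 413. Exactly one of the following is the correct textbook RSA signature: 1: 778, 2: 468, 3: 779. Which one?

3

Candidate 1: Squares mod 1247: 778^1≡778, 778^2≡489, 778^4≡944, 778^8≡778, 778^16≡489, 778^32≡944, 778^64≡778, 778^128≡489, 778^256≡944; 461 = 256 + 128 + 64 + 8 + 4 + 1, so 778^461 ≡ 944·489·778·778·944·778 ≡ 226 (mod 1247)
Candidate 2: Squares mod 1247: 468^1≡468, 468^2≡799, 468^4≡1184, 468^8≡228, 468^16≡857, 468^32≡1213, 468^64≡1156, 468^128≡799, 468^256≡1184; 461 = 256 + 128 + 64 + 8 + 4 + 1, so 468^461 ≡ 1184·799·1156·228·1184·468 ≡ 834 (mod 1247)
Candidate 3: Squares mod 1247: 779^1≡779, 779^2≡799, 779^4≡1184, 779^8≡228, 779^16≡857, 779^32≡1213, 779^64≡1156, 779^128≡799, 779^256≡1184; 461 = 256 + 128 + 64 + 8 + 4 + 1, so 779^461 ≡ 1184·799·1156·228·1184·779 ≡ 413 (mod 1247)
  → matches h = 413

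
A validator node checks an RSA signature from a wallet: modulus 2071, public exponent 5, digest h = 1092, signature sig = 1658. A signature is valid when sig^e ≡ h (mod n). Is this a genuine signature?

Squares mod 2071: sig^1≡1658, sig^2≡747, sig^4≡910
5 = 4 + 1, so sig^5 ≡ 910·1658 ≡ 1092 (mod 2071)
sig^5 mod 2071 = 1092 matches h.

genuine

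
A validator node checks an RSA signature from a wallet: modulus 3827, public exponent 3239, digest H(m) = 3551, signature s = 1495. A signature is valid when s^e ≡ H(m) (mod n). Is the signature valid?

invalid

Squares mod 3827: s^1≡1495, s^2≡57, s^4≡3249, s^8≡1135, s^16≡2353, s^32≡2767, s^64≡2289, s^128≡358, s^256≡1873, s^512≡2597, s^1024≡1235, s^2048≡2079
3239 = 2048 + 1024 + 128 + 32 + 4 + 2 + 1, so s^3239 ≡ 2079·1235·358·2767·3249·57·1495 ≡ 276 (mod 3827)
s^3239 mod 3827 = 276, but H(m) = 3551.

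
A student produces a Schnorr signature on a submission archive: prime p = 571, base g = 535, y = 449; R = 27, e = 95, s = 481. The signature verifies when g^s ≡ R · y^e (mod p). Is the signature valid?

invalid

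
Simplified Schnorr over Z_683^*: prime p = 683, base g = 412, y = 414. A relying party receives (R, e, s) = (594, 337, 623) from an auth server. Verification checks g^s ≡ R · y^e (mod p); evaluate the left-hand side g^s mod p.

412^2 = 169744 ≡ 360
412^4 ≡ 360^2 = 129600 ≡ 513
412^8 ≡ 513^2 = 263169 ≡ 214
412^16 ≡ 214^2 = 45796 ≡ 35
412^32 ≡ 35^2 = 1225 ≡ 542
412^64 ≡ 542^2 = 293764 ≡ 74
412^128 ≡ 74^2 = 5476 ≡ 12
412^256 ≡ 12^2 = 144
412^512 ≡ 144^2 = 20736 ≡ 246
623 = 512 + 64 + 32 + 8 + 4 + 2 + 1, so 412^623 ≡ 246·74·542·214·513·360·412 ≡ 198 (mod 683)

198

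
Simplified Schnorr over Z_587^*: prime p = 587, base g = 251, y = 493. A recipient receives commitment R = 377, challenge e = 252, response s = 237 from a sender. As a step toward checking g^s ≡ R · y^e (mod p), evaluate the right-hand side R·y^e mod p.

327

493^2 = 243049 ≡ 31
493^4 ≡ 31^2 = 961 ≡ 374
493^8 ≡ 374^2 = 139876 ≡ 170
493^16 ≡ 170^2 = 28900 ≡ 137
493^32 ≡ 137^2 = 18769 ≡ 572
493^64 ≡ 572^2 = 327184 ≡ 225
493^128 ≡ 225^2 = 50625 ≡ 143
252 = 128 + 64 + 32 + 16 + 8 + 4, so 493^252 ≡ 143·225·572·137·170·374 ≡ 141 (mod 587)
R · y^e ≡ 377·141 = 53157 ≡ 327 (mod 587)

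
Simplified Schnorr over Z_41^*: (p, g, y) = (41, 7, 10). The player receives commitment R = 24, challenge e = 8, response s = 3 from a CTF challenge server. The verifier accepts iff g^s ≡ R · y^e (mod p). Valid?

yes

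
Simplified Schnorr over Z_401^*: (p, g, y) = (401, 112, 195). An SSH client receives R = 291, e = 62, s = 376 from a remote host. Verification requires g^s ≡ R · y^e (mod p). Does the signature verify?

does not verify

g^s mod p:
112^376 mod 401 = 173
R · y^e mod p:
195^62 mod 401 = 173
291·173 = 50343 ≡ 218 (mod 401)
173 ≠ 218; the check fails.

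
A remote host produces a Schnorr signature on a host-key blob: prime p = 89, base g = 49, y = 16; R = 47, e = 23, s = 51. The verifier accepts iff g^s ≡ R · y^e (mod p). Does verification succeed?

g^s mod p:
49^2 = 2401 ≡ 87
49^4 ≡ 87^2 = 7569 ≡ 4
49^8 ≡ 4^2 = 16
49^16 ≡ 16^2 = 256 ≡ 78
49^32 ≡ 78^2 = 6084 ≡ 32
51 = 32 + 16 + 2 + 1, so 49^51 ≡ 32·78·87·49 ≡ 53 (mod 89)
R · y^e mod p:
16^2 = 256 ≡ 78
16^4 ≡ 78^2 = 6084 ≡ 32
16^8 ≡ 32^2 = 1024 ≡ 45
16^16 ≡ 45^2 = 2025 ≡ 67
23 = 16 + 4 + 2 + 1, so 16^23 ≡ 67·32·78·16 ≡ 16 (mod 89)
47·16 = 752 ≡ 40 (mod 89)
53 ≠ 40; the check fails.

fails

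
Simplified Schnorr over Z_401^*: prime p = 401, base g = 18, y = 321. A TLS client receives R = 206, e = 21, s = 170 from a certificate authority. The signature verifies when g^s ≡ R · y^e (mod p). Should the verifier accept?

g^s mod p:
18^170 mod 401 = 29
R · y^e mod p:
321^21 mod 401 = 224
206·224 = 46144 ≡ 29 (mod 401)
29 ≡ 29 (mod 401); signature holds.

accept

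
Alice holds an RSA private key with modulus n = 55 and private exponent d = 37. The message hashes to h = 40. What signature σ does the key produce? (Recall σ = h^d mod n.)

50

h^2 ≡ 40^2 = 1600 ≡ 5
h^4 ≡ 5^2 = 25
h^8 ≡ 25^2 = 625 ≡ 20
h^16 ≡ 20^2 = 400 ≡ 15
h^32 ≡ 15^2 = 225 ≡ 5
37 = 32 + 4 + 1, so h^37 ≡ 5·25·40 ≡ 50 (mod 55)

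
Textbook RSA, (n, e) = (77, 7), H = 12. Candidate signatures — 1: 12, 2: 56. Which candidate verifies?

1

Candidate 1: Squares mod 77: 12^1≡12, 12^2≡67, 12^4≡23; 7 = 4 + 2 + 1, so 12^7 ≡ 23·67·12 ≡ 12 (mod 77)
  → matches H = 12
Candidate 2: Squares mod 77: 56^1≡56, 56^2≡56, 56^4≡56; 7 = 4 + 2 + 1, so 56^7 ≡ 56·56·56 ≡ 56 (mod 77)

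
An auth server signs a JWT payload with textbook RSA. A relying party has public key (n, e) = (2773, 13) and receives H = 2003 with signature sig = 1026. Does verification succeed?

passes

sig^2 ≡ 1026^2 = 1052676 ≡ 1709
sig^4 ≡ 1709^2 = 2920681 ≡ 712
sig^8 ≡ 712^2 = 506944 ≡ 2258
13 = 8 + 4 + 1, so sig^13 ≡ 2258·712·1026 ≡ 2003 (mod 2773)
Since 2003 equals the digest 2003, verification succeeds.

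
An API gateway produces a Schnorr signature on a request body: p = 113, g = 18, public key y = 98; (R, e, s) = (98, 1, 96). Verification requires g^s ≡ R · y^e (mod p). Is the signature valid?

g^s mod p:
18^96 mod 113 = 1
R · y^e mod p:
98^1 mod 113 = 98
98·98 = 9604 ≡ 112 (mod 113)
1 ≠ 112; the check fails.

invalid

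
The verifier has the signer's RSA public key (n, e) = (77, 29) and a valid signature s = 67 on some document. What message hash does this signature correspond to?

s^2 ≡ 67^2 = 4489 ≡ 23
s^4 ≡ 23^2 = 529 ≡ 67
s^8 ≡ 67^2 = 4489 ≡ 23
s^16 ≡ 23^2 = 529 ≡ 67
29 = 16 + 8 + 4 + 1, so s^29 ≡ 67·23·67·67 ≡ 23 (mod 77)

23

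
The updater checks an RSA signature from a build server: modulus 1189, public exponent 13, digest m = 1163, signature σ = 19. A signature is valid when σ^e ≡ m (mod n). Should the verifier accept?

σ^2 ≡ 19^2 = 361
σ^4 ≡ 361^2 = 130321 ≡ 720
σ^8 ≡ 720^2 = 518400 ≡ 1185
13 = 8 + 4 + 1, so σ^13 ≡ 1185·720·19 ≡ 1163 (mod 1189)
1163 = m, so the signature checks out.

accept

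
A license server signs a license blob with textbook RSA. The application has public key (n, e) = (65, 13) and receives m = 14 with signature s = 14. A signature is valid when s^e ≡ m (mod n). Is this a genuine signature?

genuine

Squares mod 65: s^1≡14, s^2≡1, s^4≡1, s^8≡1
13 = 8 + 4 + 1, so s^13 ≡ 1·1·14 ≡ 14 (mod 65)
Since 14 equals the digest 14, verification succeeds.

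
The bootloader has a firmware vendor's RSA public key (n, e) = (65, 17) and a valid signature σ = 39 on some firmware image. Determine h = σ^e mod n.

39

σ^2 ≡ 39^2 = 1521 ≡ 26
σ^4 ≡ 26^2 = 676 ≡ 26
σ^8 ≡ 26^2 = 676 ≡ 26
σ^16 ≡ 26^2 = 676 ≡ 26
17 = 16 + 1, so σ^17 ≡ 26·39 ≡ 39 (mod 65)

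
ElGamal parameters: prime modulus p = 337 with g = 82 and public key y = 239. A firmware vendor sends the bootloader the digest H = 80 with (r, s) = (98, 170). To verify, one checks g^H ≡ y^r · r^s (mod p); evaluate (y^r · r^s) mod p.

Squares mod 337: 239^1≡239, 239^2≡168, 239^4≡253, 239^8≡316, 239^16≡104, 239^32≡32, 239^64≡13
98 = 64 + 32 + 2, so 239^98 ≡ 13·32·168 ≡ 129 (mod 337)
Squares mod 337: 98^1≡98, 98^2≡168, 98^4≡253, 98^8≡316, 98^16≡104, 98^32≡32, 98^64≡13, 98^128≡169
170 = 128 + 32 + 8 + 2, so 98^170 ≡ 169·32·316·168 ≡ 168 (mod 337)
y^r · r^s ≡ 129·168 = 21672 ≡ 104 (mod 337)

104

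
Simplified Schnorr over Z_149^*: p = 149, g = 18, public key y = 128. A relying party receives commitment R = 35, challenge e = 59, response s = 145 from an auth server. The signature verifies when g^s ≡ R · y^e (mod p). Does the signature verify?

verifies

g^s mod p:
Squares mod 149: 18^1≡18, 18^2≡26, 18^4≡80, 18^8≡142, 18^16≡49, 18^32≡17, 18^64≡140, 18^128≡81
145 = 128 + 16 + 1, so 18^145 ≡ 81·49·18 ≡ 71 (mod 149)
R · y^e mod p:
Squares mod 149: 128^1≡128, 128^2≡143, 128^4≡36, 128^8≡104, 128^16≡88, 128^32≡145
59 = 32 + 16 + 8 + 2 + 1, so 128^59 ≡ 145·88·104·143·128 ≡ 134 (mod 149)
35·134 = 4690 ≡ 71 (mod 149)
71 ≡ 71 (mod 149); signature holds.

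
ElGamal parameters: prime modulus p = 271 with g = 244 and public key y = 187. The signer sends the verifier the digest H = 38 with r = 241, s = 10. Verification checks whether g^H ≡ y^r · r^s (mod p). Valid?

no

Left side g^H mod p:
244^2 = 59536 ≡ 187
244^4 ≡ 187^2 = 34969 ≡ 10
244^8 ≡ 10^2 = 100
244^16 ≡ 100^2 = 10000 ≡ 244
244^32 ≡ 244^2 = 59536 ≡ 187
38 = 32 + 4 + 2, so 244^38 ≡ 187·10·187 ≡ 100 (mod 271)
Right side y^r · r^s mod p:
187^2 = 34969 ≡ 10
187^4 ≡ 10^2 = 100
187^8 ≡ 100^2 = 10000 ≡ 244
187^16 ≡ 244^2 = 59536 ≡ 187
187^32 ≡ 187^2 = 34969 ≡ 10
187^64 ≡ 10^2 = 100
187^128 ≡ 100^2 = 10000 ≡ 244
241 = 128 + 64 + 32 + 16 + 1, so 187^241 ≡ 244·100·10·187·187 ≡ 187 (mod 271)
241^2 = 58081 ≡ 87
241^4 ≡ 87^2 = 7569 ≡ 252
241^8 ≡ 252^2 = 63504 ≡ 90
10 = 8 + 2, so 241^10 ≡ 90·87 ≡ 242 (mod 271)
187·242 = 45254 ≡ 268 (mod 271)
100 ≠ 268, so verification fails.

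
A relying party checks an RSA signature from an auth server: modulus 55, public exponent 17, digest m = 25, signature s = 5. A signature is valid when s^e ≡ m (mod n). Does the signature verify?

verifies

s^17 mod 55 = 25
Since 25 equals the digest 25, verification succeeds.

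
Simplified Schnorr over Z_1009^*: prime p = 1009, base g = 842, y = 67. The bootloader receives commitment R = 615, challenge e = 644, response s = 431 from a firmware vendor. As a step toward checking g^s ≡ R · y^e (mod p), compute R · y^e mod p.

67^2 = 4489 ≡ 453
67^4 ≡ 453^2 = 205209 ≡ 382
67^8 ≡ 382^2 = 145924 ≡ 628
67^16 ≡ 628^2 = 394384 ≡ 874
67^32 ≡ 874^2 = 763876 ≡ 63
67^64 ≡ 63^2 = 3969 ≡ 942
67^128 ≡ 942^2 = 887364 ≡ 453
67^256 ≡ 453^2 = 205209 ≡ 382
67^512 ≡ 382^2 = 145924 ≡ 628
644 = 512 + 128 + 4, so 67^644 ≡ 628·453·382 ≡ 561 (mod 1009)
R · y^e ≡ 615·561 = 345015 ≡ 946 (mod 1009)

946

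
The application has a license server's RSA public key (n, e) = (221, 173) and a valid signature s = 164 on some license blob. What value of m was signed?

s^173 mod 221 = 177

177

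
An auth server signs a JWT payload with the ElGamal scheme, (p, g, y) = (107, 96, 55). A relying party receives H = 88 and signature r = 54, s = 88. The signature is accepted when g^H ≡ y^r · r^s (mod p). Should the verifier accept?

reject

Left side g^H mod p:
Squares mod 107: 96^1≡96, 96^2≡14, 96^4≡89, 96^8≡3, 96^16≡9, 96^32≡81, 96^64≡34
88 = 64 + 16 + 8, so 96^88 ≡ 34·9·3 ≡ 62 (mod 107)
Right side y^r · r^s mod p:
Squares mod 107: 55^1≡55, 55^2≡29, 55^4≡92, 55^8≡11, 55^16≡14, 55^32≡89
54 = 32 + 16 + 4 + 2, so 55^54 ≡ 89·14·92·29 ≡ 52 (mod 107)
Squares mod 107: 54^1≡54, 54^2≡27, 54^4≡87, 54^8≡79, 54^16≡35, 54^32≡48, 54^64≡57
88 = 64 + 16 + 8, so 54^88 ≡ 57·35·79 ≡ 101 (mod 107)
52·101 = 5252 ≡ 9 (mod 107)
62 ≠ 9, so verification fails.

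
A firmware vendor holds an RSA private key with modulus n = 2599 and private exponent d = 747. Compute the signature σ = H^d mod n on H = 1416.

2155

H^2 ≡ 1416^2 = 2005056 ≡ 1227
H^4 ≡ 1227^2 = 1505529 ≡ 708
H^8 ≡ 708^2 = 501264 ≡ 2256
H^16 ≡ 2256^2 = 5089536 ≡ 694
H^32 ≡ 694^2 = 481636 ≡ 821
H^64 ≡ 821^2 = 674041 ≡ 900
H^128 ≡ 900^2 = 810000 ≡ 1711
H^256 ≡ 1711^2 = 2927521 ≡ 1047
H^512 ≡ 1047^2 = 1096209 ≡ 2030
747 = 512 + 128 + 64 + 32 + 8 + 2 + 1, so H^747 ≡ 2030·1711·900·821·2256·1227·1416 ≡ 2155 (mod 2599)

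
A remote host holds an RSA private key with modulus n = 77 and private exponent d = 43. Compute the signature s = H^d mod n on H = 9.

58

Squares mod 77: H^1≡9, H^2≡4, H^4≡16, H^8≡25, H^16≡9, H^32≡4
43 = 32 + 8 + 2 + 1, so H^43 ≡ 4·25·4·9 ≡ 58 (mod 77)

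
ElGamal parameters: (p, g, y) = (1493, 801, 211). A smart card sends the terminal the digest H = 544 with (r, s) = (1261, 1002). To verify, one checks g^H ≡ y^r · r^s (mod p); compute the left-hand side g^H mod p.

475

Squares mod 1493: 801^1≡801, 801^2≡1104, 801^4≡528, 801^8≡1086, 801^16≡1419, 801^32≡997, 801^64≡1164, 801^128≡745, 801^256≡1122, 801^512≡285
544 = 512 + 32, so 801^544 ≡ 285·997 ≡ 475 (mod 1493)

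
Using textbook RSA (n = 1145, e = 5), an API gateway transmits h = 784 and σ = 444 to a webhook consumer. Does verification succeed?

σ^2 ≡ 444^2 = 197136 ≡ 196
σ^4 ≡ 196^2 = 38416 ≡ 631
5 = 4 + 1, so σ^5 ≡ 631·444 ≡ 784 (mod 1145)
σ^5 mod 1145 = 784 matches h.

passes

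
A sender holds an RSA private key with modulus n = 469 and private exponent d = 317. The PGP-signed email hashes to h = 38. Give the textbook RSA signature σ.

h^317 mod 469 = 432

432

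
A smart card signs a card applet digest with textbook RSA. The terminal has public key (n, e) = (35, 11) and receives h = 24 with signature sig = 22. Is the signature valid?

sig^2 ≡ 22^2 = 484 ≡ 29
sig^4 ≡ 29^2 = 841 ≡ 1
sig^8 ≡ 1^2 = 1
11 = 8 + 2 + 1, so sig^11 ≡ 1·29·22 ≡ 8 (mod 35)
The recovered value 8 does not match the digest 24.

invalid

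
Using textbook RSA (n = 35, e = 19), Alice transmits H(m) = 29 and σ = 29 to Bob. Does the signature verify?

σ^2 ≡ 29^2 = 841 ≡ 1
σ^4 ≡ 1^2 = 1
σ^8 ≡ 1^2 = 1
σ^16 ≡ 1^2 = 1
19 = 16 + 2 + 1, so σ^19 ≡ 1·1·29 ≡ 29 (mod 35)
Since 29 equals the digest 29, verification succeeds.

verifies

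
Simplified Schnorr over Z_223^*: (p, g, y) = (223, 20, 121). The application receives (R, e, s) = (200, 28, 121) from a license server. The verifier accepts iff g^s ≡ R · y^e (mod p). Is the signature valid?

invalid

g^s mod p:
20^2 = 400 ≡ 177
20^4 ≡ 177^2 = 31329 ≡ 109
20^8 ≡ 109^2 = 11881 ≡ 62
20^16 ≡ 62^2 = 3844 ≡ 53
20^32 ≡ 53^2 = 2809 ≡ 133
20^64 ≡ 133^2 = 17689 ≡ 72
121 = 64 + 32 + 16 + 8 + 1, so 20^121 ≡ 72·133·53·62·20 ≡ 176 (mod 223)
R · y^e mod p:
121^2 = 14641 ≡ 146
121^4 ≡ 146^2 = 21316 ≡ 131
121^8 ≡ 131^2 = 17161 ≡ 213
121^16 ≡ 213^2 = 45369 ≡ 100
28 = 16 + 8 + 4, so 121^28 ≡ 100·213·131 ≡ 124 (mod 223)
200·124 = 24800 ≡ 47 (mod 223)
176 ≠ 47; the check fails.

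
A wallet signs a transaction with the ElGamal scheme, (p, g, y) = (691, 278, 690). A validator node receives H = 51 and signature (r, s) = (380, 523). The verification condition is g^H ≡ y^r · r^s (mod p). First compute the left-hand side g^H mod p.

278^2 = 77284 ≡ 583
278^4 ≡ 583^2 = 339889 ≡ 608
278^8 ≡ 608^2 = 369664 ≡ 670
278^16 ≡ 670^2 = 448900 ≡ 441
278^32 ≡ 441^2 = 194481 ≡ 310
51 = 32 + 16 + 2 + 1, so 278^51 ≡ 310·441·583·278 ≡ 420 (mod 691)

420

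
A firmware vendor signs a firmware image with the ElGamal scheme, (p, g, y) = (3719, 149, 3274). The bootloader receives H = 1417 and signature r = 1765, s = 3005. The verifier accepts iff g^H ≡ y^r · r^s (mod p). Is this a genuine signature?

Left side g^H mod p:
149^2 = 22201 ≡ 3606
149^4 ≡ 3606^2 = 13003236 ≡ 1612
149^8 ≡ 1612^2 = 2598544 ≡ 2682
149^16 ≡ 2682^2 = 7193124 ≡ 578
149^32 ≡ 578^2 = 334084 ≡ 3093
149^64 ≡ 3093^2 = 9566649 ≡ 1381
149^128 ≡ 1381^2 = 1907161 ≡ 3033
149^256 ≡ 3033^2 = 9199089 ≡ 2002
149^512 ≡ 2002^2 = 4008004 ≡ 2641
149^1024 ≡ 2641^2 = 6974881 ≡ 1756
1417 = 1024 + 256 + 128 + 8 + 1, so 149^1417 ≡ 1756·2002·3033·2682·149 ≡ 2481 (mod 3719)
Right side y^r · r^s mod p:
3274^2 = 10719076 ≡ 918
3274^4 ≡ 918^2 = 842724 ≡ 2230
3274^8 ≡ 2230^2 = 4972900 ≡ 597
3274^16 ≡ 597^2 = 356409 ≡ 3104
3274^32 ≡ 3104^2 = 9634816 ≡ 2606
3274^64 ≡ 2606^2 = 6791236 ≡ 342
3274^128 ≡ 342^2 = 116964 ≡ 1675
3274^256 ≡ 1675^2 = 2805625 ≡ 1499
3274^512 ≡ 1499^2 = 2247001 ≡ 725
3274^1024 ≡ 725^2 = 525625 ≡ 1246
1765 = 1024 + 512 + 128 + 64 + 32 + 4 + 1, so 3274^1765 ≡ 1246·725·1675·342·2606·2230·3274 ≡ 3633 (mod 3719)
1765^2 = 3115225 ≡ 2422
1765^4 ≡ 2422^2 = 5866084 ≡ 1221
1765^8 ≡ 1221^2 = 1490841 ≡ 3241
1765^16 ≡ 3241^2 = 10504081 ≡ 1625
1765^32 ≡ 1625^2 = 2640625 ≡ 135
1765^64 ≡ 135^2 = 18225 ≡ 3349
1765^128 ≡ 3349^2 = 11215801 ≡ 3016
1765^256 ≡ 3016^2 = 9096256 ≡ 3301
1765^512 ≡ 3301^2 = 10896601 ≡ 3650
1765^1024 ≡ 3650^2 = 13322500 ≡ 1042
1765^2048 ≡ 1042^2 = 1085764 ≡ 3535
3005 = 2048 + 512 + 256 + 128 + 32 + 16 + 8 + 4 + 1, so 1765^3005 ≡ 3535·3650·3301·3016·135·1625·3241·1221·1765 ≡ 2955 (mod 3719)
3633·2955 = 10735515 ≡ 2481 (mod 3719)
2481 ≡ 2481 (mod 3719), so the signature is genuine.

genuine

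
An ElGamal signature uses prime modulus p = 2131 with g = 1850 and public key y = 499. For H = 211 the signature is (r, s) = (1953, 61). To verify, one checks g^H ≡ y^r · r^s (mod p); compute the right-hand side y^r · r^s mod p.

1888

499^2 = 249001 ≡ 1805
499^4 ≡ 1805^2 = 3258025 ≡ 1857
499^8 ≡ 1857^2 = 3448449 ≡ 491
499^16 ≡ 491^2 = 241081 ≡ 278
499^32 ≡ 278^2 = 77284 ≡ 568
499^64 ≡ 568^2 = 322624 ≡ 843
499^128 ≡ 843^2 = 710649 ≡ 1026
499^256 ≡ 1026^2 = 1052676 ≡ 2093
499^512 ≡ 2093^2 = 4380649 ≡ 1444
499^1024 ≡ 1444^2 = 2085136 ≡ 1018
1953 = 1024 + 512 + 256 + 128 + 32 + 1, so 499^1953 ≡ 1018·1444·2093·1026·568·499 ≡ 2062 (mod 2131)
1953^2 = 3814209 ≡ 1850
1953^4 ≡ 1850^2 = 3422500 ≡ 114
1953^8 ≡ 114^2 = 12996 ≡ 210
1953^16 ≡ 210^2 = 44100 ≡ 1480
1953^32 ≡ 1480^2 = 2190400 ≡ 1863
61 = 32 + 16 + 8 + 4 + 1, so 1953^61 ≡ 1863·1480·210·114·1953 ≡ 1208 (mod 2131)
y^r · r^s ≡ 2062·1208 = 2490896 ≡ 1888 (mod 2131)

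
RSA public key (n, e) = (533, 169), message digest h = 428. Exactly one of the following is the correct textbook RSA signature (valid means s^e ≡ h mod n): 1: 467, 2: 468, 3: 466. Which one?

Candidate 1: 467^169 mod 533 = 428
  → matches h = 428
Candidate 2: 468^169 mod 533 = 26
Candidate 3: 466^169 mod 533 = 24

1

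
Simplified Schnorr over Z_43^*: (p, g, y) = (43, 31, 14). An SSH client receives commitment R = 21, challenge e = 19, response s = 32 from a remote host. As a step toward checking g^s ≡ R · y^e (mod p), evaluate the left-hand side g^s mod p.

Squares mod 43: 31^1≡31, 31^2≡15, 31^4≡10, 31^8≡14, 31^16≡24, 31^32≡17
31^32 ≡ 17 (mod 43)

17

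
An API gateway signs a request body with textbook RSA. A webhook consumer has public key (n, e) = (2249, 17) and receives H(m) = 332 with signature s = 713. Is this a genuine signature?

genuine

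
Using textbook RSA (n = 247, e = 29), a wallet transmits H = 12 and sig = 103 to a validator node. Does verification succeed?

passes

sig^29 mod 247 = 12
Since 12 equals the digest 12, verification succeeds.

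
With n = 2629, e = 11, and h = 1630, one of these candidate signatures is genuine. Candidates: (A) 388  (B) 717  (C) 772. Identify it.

C

Candidate A: Squares mod 2629: 388^1≡388, 388^2≡691, 388^4≡1632, 388^8≡247; 11 = 8 + 2 + 1, so 388^11 ≡ 247·691·388 ≡ 795 (mod 2629)
Candidate B: Squares mod 2629: 717^1≡717, 717^2≡1434, 717^4≡478, 717^8≡2390; 11 = 8 + 2 + 1, so 717^11 ≡ 2390·1434·717 ≡ 717 (mod 2629)
Candidate C: Squares mod 2629: 772^1≡772, 772^2≡1830, 772^4≡2183, 772^8≡1741; 11 = 8 + 2 + 1, so 772^11 ≡ 1741·1830·772 ≡ 1630 (mod 2629)
  → matches h = 1630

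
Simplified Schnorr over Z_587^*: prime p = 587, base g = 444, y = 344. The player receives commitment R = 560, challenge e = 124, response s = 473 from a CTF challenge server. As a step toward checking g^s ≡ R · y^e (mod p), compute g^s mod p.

538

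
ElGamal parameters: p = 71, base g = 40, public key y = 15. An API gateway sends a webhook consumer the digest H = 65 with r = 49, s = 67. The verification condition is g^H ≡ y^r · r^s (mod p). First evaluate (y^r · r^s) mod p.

Squares mod 71: 15^1≡15, 15^2≡12, 15^4≡2, 15^8≡4, 15^16≡16, 15^32≡43
49 = 32 + 16 + 1, so 15^49 ≡ 43·16·15 ≡ 25 (mod 71)
Squares mod 71: 49^1≡49, 49^2≡58, 49^4≡27, 49^8≡19, 49^16≡6, 49^32≡36, 49^64≡18
67 = 64 + 2 + 1, so 49^67 ≡ 18·58·49 ≡ 36 (mod 71)
y^r · r^s ≡ 25·36 = 900 ≡ 48 (mod 71)

48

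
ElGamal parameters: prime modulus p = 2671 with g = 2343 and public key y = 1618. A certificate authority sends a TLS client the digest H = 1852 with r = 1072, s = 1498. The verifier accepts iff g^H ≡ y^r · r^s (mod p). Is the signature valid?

valid

Left side g^H mod p:
Squares mod 2671: 2343^1≡2343, 2343^2≡744, 2343^4≡639, 2343^8≡2329, 2343^16≡2111, 2343^32≡1093, 2343^64≡712, 2343^128≡2125, 2343^256≡1635, 2343^512≡2225, 2343^1024≡1262
1852 = 1024 + 512 + 256 + 32 + 16 + 8 + 4, so 2343^1852 ≡ 1262·2225·1635·1093·2111·2329·639 ≡ 1045 (mod 2671)
Right side y^r · r^s mod p:
Squares mod 2671: 1618^1≡1618, 1618^2≡344, 1618^4≡812, 1618^8≡2278, 1618^16≡2202, 1618^32≡939, 1618^64≡291, 1618^128≡1880, 1618^256≡667, 1618^512≡1503, 1618^1024≡2014
1072 = 1024 + 32 + 16, so 1618^1072 ≡ 2014·939·2202 ≡ 812 (mod 2671)
Squares mod 2671: 1072^1≡1072, 1072^2≡654, 1072^4≡356, 1072^8≡1199, 1072^16≡603, 1072^32≡353, 1072^64≡1743, 1072^128≡1122, 1072^256≡843, 1072^512≡163, 1072^1024≡2530
1498 = 1024 + 256 + 128 + 64 + 16 + 8 + 2, so 1072^1498 ≡ 2530·843·1122·1743·603·1199·654 ≡ 2544 (mod 2671)
812·2544 = 2065728 ≡ 1045 (mod 2671)
1045 ≡ 1045 (mod 2671), so the signature is genuine.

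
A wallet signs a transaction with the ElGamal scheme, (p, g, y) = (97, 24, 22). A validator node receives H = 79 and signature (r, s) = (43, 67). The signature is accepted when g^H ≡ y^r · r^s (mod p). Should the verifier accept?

accept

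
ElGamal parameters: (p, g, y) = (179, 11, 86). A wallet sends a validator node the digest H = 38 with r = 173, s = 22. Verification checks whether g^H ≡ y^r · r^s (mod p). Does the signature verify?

does not verify

Left side g^H mod p:
11^2 = 121
11^4 ≡ 121^2 = 14641 ≡ 142
11^8 ≡ 142^2 = 20164 ≡ 116
11^16 ≡ 116^2 = 13456 ≡ 31
11^32 ≡ 31^2 = 961 ≡ 66
38 = 32 + 4 + 2, so 11^38 ≡ 66·142·121 ≡ 47 (mod 179)
Right side y^r · r^s mod p:
86^2 = 7396 ≡ 57
86^4 ≡ 57^2 = 3249 ≡ 27
86^8 ≡ 27^2 = 729 ≡ 13
86^16 ≡ 13^2 = 169
86^32 ≡ 169^2 = 28561 ≡ 100
86^64 ≡ 100^2 = 10000 ≡ 155
86^128 ≡ 155^2 = 24025 ≡ 39
173 = 128 + 32 + 8 + 4 + 1, so 86^173 ≡ 39·100·13·27·86 ≡ 143 (mod 179)
173^2 = 29929 ≡ 36
173^4 ≡ 36^2 = 1296 ≡ 43
173^8 ≡ 43^2 = 1849 ≡ 59
173^16 ≡ 59^2 = 3481 ≡ 80
22 = 16 + 4 + 2, so 173^22 ≡ 80·43·36 ≡ 151 (mod 179)
143·151 = 21593 ≡ 113 (mod 179)
47 ≠ 113, so verification fails.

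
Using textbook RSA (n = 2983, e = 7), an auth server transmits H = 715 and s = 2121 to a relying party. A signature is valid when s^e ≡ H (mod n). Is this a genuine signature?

genuine

s^2 ≡ 2121^2 = 4498641 ≡ 277
s^4 ≡ 277^2 = 76729 ≡ 2154
7 = 4 + 2 + 1, so s^7 ≡ 2154·277·2121 ≡ 715 (mod 2983)
715 = H, so the signature checks out.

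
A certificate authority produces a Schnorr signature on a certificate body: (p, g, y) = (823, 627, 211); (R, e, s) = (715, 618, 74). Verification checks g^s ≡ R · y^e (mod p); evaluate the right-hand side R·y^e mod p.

Squares mod 823: 211^1≡211, 211^2≡79, 211^4≡480, 211^8≡783, 211^16≡777, 211^32≡470, 211^64≡336, 211^128≡145, 211^256≡450, 211^512≡42
618 = 512 + 64 + 32 + 8 + 2, so 211^618 ≡ 42·336·470·783·79 ≡ 257 (mod 823)
R · y^e ≡ 715·257 = 183755 ≡ 226 (mod 823)

226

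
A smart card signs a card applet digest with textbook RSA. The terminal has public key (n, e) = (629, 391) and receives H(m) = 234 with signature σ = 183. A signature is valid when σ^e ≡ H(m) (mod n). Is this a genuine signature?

forged

σ^391 mod 629 = 89
The recovered value 89 does not match the digest 234.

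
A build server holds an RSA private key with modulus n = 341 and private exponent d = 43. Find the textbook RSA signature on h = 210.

12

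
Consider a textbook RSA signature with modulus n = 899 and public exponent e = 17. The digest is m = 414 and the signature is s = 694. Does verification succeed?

passes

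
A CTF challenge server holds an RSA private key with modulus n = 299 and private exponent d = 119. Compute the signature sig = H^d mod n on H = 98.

H^2 ≡ 98^2 = 9604 ≡ 36
H^4 ≡ 36^2 = 1296 ≡ 100
H^8 ≡ 100^2 = 10000 ≡ 133
H^16 ≡ 133^2 = 17689 ≡ 48
H^32 ≡ 48^2 = 2304 ≡ 211
H^64 ≡ 211^2 = 44521 ≡ 269
119 = 64 + 32 + 16 + 4 + 2 + 1, so H^119 ≡ 269·211·48·100·36·98 ≡ 223 (mod 299)

223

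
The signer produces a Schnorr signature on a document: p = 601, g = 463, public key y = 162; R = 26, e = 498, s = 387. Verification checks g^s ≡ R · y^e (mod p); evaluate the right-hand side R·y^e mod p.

454

Squares mod 601: 162^1≡162, 162^2≡401, 162^4≡334, 162^8≡371, 162^16≡12, 162^32≡144, 162^64≡302, 162^128≡453, 162^256≡268
498 = 256 + 128 + 64 + 32 + 16 + 2, so 162^498 ≡ 268·453·302·144·12·401 ≡ 526 (mod 601)
R · y^e ≡ 26·526 = 13676 ≡ 454 (mod 601)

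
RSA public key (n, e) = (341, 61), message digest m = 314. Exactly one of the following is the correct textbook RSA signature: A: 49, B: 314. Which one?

Candidate A: Squares mod 341: 49^1≡49, 49^2≡14, 49^4≡196, 49^8≡224, 49^16≡49, 49^32≡14; 61 = 32 + 16 + 8 + 4 + 1, so 49^61 ≡ 14·49·224·196·49 ≡ 49 (mod 341)
Candidate B: Squares mod 341: 314^1≡314, 314^2≡47, 314^4≡163, 314^8≡312, 314^16≡159, 314^32≡47; 61 = 32 + 16 + 8 + 4 + 1, so 314^61 ≡ 47·159·312·163·314 ≡ 314 (mod 341)
  → matches m = 314

B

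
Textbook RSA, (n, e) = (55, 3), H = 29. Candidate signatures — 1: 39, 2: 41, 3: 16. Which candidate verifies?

1

Candidate 1: Squares mod 55: 39^1≡39, 39^2≡36; 3 = 2 + 1, so 39^3 ≡ 36·39 ≡ 29 (mod 55)
  → matches H = 29
Candidate 2: Squares mod 55: 41^1≡41, 41^2≡31; 3 = 2 + 1, so 41^3 ≡ 31·41 ≡ 6 (mod 55)
Candidate 3: Squares mod 55: 16^1≡16, 16^2≡36; 3 = 2 + 1, so 16^3 ≡ 36·16 ≡ 26 (mod 55)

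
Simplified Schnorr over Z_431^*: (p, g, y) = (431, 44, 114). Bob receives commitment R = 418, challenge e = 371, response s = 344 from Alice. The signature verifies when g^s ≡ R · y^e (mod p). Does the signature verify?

g^s mod p:
44^2 = 1936 ≡ 212
44^4 ≡ 212^2 = 44944 ≡ 120
44^8 ≡ 120^2 = 14400 ≡ 177
44^16 ≡ 177^2 = 31329 ≡ 297
44^32 ≡ 297^2 = 88209 ≡ 285
44^64 ≡ 285^2 = 81225 ≡ 197
44^128 ≡ 197^2 = 38809 ≡ 19
44^256 ≡ 19^2 = 361
344 = 256 + 64 + 16 + 8, so 44^344 ≡ 361·197·297·177 ≡ 405 (mod 431)
R · y^e mod p:
114^2 = 12996 ≡ 66
114^4 ≡ 66^2 = 4356 ≡ 46
114^8 ≡ 46^2 = 2116 ≡ 392
114^16 ≡ 392^2 = 153664 ≡ 228
114^32 ≡ 228^2 = 51984 ≡ 264
114^64 ≡ 264^2 = 69696 ≡ 305
114^128 ≡ 305^2 = 93025 ≡ 360
114^256 ≡ 360^2 = 129600 ≡ 300
371 = 256 + 64 + 32 + 16 + 2 + 1, so 114^371 ≡ 300·305·264·228·66·114 ≡ 61 (mod 431)
418·61 = 25498 ≡ 69 (mod 431)
405 ≠ 69; the check fails.

does not verify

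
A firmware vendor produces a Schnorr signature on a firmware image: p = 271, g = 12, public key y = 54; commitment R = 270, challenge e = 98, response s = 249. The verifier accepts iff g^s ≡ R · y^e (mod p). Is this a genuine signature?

g^s mod p:
12^2 = 144
12^4 ≡ 144^2 = 20736 ≡ 140
12^8 ≡ 140^2 = 19600 ≡ 88
12^16 ≡ 88^2 = 7744 ≡ 156
12^32 ≡ 156^2 = 24336 ≡ 217
12^64 ≡ 217^2 = 47089 ≡ 206
12^128 ≡ 206^2 = 42436 ≡ 160
249 = 128 + 64 + 32 + 16 + 8 + 1, so 12^249 ≡ 160·206·217·156·88·12 ≡ 165 (mod 271)
R · y^e mod p:
54^2 = 2916 ≡ 206
54^4 ≡ 206^2 = 42436 ≡ 160
54^8 ≡ 160^2 = 25600 ≡ 126
54^16 ≡ 126^2 = 15876 ≡ 158
54^32 ≡ 158^2 = 24964 ≡ 32
54^64 ≡ 32^2 = 1024 ≡ 211
98 = 64 + 32 + 2, so 54^98 ≡ 211·32·206 ≡ 140 (mod 271)
270·140 = 37800 ≡ 131 (mod 271)
165 ≠ 131; the check fails.

forged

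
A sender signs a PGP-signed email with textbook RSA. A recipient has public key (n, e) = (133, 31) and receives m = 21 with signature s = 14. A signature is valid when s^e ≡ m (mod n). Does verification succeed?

passes

s^2 ≡ 14^2 = 196 ≡ 63
s^4 ≡ 63^2 = 3969 ≡ 112
s^8 ≡ 112^2 = 12544 ≡ 42
s^16 ≡ 42^2 = 1764 ≡ 35
31 = 16 + 8 + 4 + 2 + 1, so s^31 ≡ 35·42·112·63·14 ≡ 21 (mod 133)
Since 21 equals the digest 21, verification succeeds.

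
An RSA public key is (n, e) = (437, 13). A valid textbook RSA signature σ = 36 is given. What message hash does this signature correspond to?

54

σ^13 mod 437 = 54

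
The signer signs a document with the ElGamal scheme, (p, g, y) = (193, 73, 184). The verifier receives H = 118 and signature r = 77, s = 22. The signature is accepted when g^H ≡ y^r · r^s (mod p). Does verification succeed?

fails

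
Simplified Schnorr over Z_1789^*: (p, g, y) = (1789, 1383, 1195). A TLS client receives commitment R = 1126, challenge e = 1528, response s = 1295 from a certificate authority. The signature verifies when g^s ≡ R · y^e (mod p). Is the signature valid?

valid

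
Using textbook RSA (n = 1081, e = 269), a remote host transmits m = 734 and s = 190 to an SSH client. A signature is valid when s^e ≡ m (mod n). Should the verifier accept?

s^269 mod 1081 = 347
347 ≠ 734, so verification fails.

reject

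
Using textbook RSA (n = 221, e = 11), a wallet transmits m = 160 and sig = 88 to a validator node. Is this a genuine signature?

sig^2 ≡ 88^2 = 7744 ≡ 9
sig^4 ≡ 9^2 = 81
sig^8 ≡ 81^2 = 6561 ≡ 152
11 = 8 + 2 + 1, so sig^11 ≡ 152·9·88 ≡ 160 (mod 221)
sig^11 mod 221 = 160 matches m.

genuine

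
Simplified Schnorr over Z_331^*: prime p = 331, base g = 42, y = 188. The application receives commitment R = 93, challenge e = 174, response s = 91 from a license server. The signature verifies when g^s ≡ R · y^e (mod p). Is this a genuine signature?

g^s mod p:
Squares mod 331: 42^1≡42, 42^2≡109, 42^4≡296, 42^8≡232, 42^16≡202, 42^32≡91, 42^64≡6
91 = 64 + 16 + 8 + 2 + 1, so 42^91 ≡ 6·202·232·109·42 ≡ 28 (mod 331)
R · y^e mod p:
Squares mod 331: 188^1≡188, 188^2≡258, 188^4≡33, 188^8≡96, 188^16≡279, 188^32≡56, 188^64≡157, 188^128≡155
174 = 128 + 32 + 8 + 4 + 2, so 188^174 ≡ 155·56·96·33·258 ≡ 157 (mod 331)
93·157 = 14601 ≡ 37 (mod 331)
28 ≠ 37; the check fails.

forged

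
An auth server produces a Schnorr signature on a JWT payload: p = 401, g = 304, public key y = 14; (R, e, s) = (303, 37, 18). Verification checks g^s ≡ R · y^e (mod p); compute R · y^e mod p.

328

14^37 mod 401 = 324
R · y^e ≡ 303·324 = 98172 ≡ 328 (mod 401)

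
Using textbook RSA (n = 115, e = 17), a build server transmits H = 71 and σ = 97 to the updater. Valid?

σ^2 ≡ 97^2 = 9409 ≡ 94
σ^4 ≡ 94^2 = 8836 ≡ 96
σ^8 ≡ 96^2 = 9216 ≡ 16
σ^16 ≡ 16^2 = 256 ≡ 26
17 = 16 + 1, so σ^17 ≡ 26·97 ≡ 107 (mod 115)
107 ≠ 71, so verification fails.

no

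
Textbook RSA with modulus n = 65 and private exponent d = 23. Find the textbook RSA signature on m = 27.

53

m^2 ≡ 27^2 = 729 ≡ 14
m^4 ≡ 14^2 = 196 ≡ 1
m^8 ≡ 1^2 = 1
m^16 ≡ 1^2 = 1
23 = 16 + 4 + 2 + 1, so m^23 ≡ 1·1·14·27 ≡ 53 (mod 65)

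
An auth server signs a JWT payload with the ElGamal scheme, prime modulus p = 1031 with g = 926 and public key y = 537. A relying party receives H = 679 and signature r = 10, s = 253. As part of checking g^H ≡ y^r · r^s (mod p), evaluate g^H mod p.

926^2 = 857476 ≡ 715
926^4 ≡ 715^2 = 511225 ≡ 880
926^8 ≡ 880^2 = 774400 ≡ 119
926^16 ≡ 119^2 = 14161 ≡ 758
926^32 ≡ 758^2 = 574564 ≡ 297
926^64 ≡ 297^2 = 88209 ≡ 574
926^128 ≡ 574^2 = 329476 ≡ 587
926^256 ≡ 587^2 = 344569 ≡ 215
926^512 ≡ 215^2 = 46225 ≡ 861
679 = 512 + 128 + 32 + 4 + 2 + 1, so 926^679 ≡ 861·587·297·880·715·926 ≡ 365 (mod 1031)

365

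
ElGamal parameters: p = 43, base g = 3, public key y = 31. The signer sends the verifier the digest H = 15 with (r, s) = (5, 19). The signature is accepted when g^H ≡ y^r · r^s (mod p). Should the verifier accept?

Left side g^H mod p:
Squares mod 43: 3^1≡3, 3^2≡9, 3^4≡38, 3^8≡25
15 = 8 + 4 + 2 + 1, so 3^15 ≡ 25·38·9·3 ≡ 22 (mod 43)
Right side y^r · r^s mod p:
Squares mod 43: 31^1≡31, 31^2≡15, 31^4≡10
5 = 4 + 1, so 31^5 ≡ 10·31 ≡ 9 (mod 43)
Squares mod 43: 5^1≡5, 5^2≡25, 5^4≡23, 5^8≡13, 5^16≡40
19 = 16 + 2 + 1, so 5^19 ≡ 40·25·5 ≡ 12 (mod 43)
9·12 = 108 ≡ 22 (mod 43)
22 ≡ 22 (mod 43), so the signature is genuine.

accept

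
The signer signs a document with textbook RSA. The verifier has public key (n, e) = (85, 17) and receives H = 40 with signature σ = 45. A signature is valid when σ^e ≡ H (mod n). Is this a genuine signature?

σ^17 mod 85 = 45
The recovered value 45 does not match the digest 40.

forged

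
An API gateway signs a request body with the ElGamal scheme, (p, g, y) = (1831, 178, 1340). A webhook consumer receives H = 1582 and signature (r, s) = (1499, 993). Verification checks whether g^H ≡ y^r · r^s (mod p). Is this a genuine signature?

forged

Left side g^H mod p:
178^2 = 31684 ≡ 557
178^4 ≡ 557^2 = 310249 ≡ 810
178^8 ≡ 810^2 = 656100 ≡ 602
178^16 ≡ 602^2 = 362404 ≡ 1697
178^32 ≡ 1697^2 = 2879809 ≡ 1477
178^64 ≡ 1477^2 = 2181529 ≡ 808
178^128 ≡ 808^2 = 652864 ≡ 1028
178^256 ≡ 1028^2 = 1056784 ≡ 297
178^512 ≡ 297^2 = 88209 ≡ 321
178^1024 ≡ 321^2 = 103041 ≡ 505
1582 = 1024 + 512 + 32 + 8 + 4 + 2, so 178^1582 ≡ 505·321·1477·602·810·557 ≡ 711 (mod 1831)
Right side y^r · r^s mod p:
1340^2 = 1795600 ≡ 1220
1340^4 ≡ 1220^2 = 1488400 ≡ 1628
1340^8 ≡ 1628^2 = 2650384 ≡ 927
1340^16 ≡ 927^2 = 859329 ≡ 590
1340^32 ≡ 590^2 = 348100 ≡ 210
1340^64 ≡ 210^2 = 44100 ≡ 156
1340^128 ≡ 156^2 = 24336 ≡ 533
1340^256 ≡ 533^2 = 284089 ≡ 284
1340^512 ≡ 284^2 = 80656 ≡ 92
1340^1024 ≡ 92^2 = 8464 ≡ 1140
1499 = 1024 + 256 + 128 + 64 + 16 + 8 + 2 + 1, so 1340^1499 ≡ 1140·284·533·156·590·927·1220·1340 ≡ 1573 (mod 1831)
1499^2 = 2247001 ≡ 364
1499^4 ≡ 364^2 = 132496 ≡ 664
1499^8 ≡ 664^2 = 440896 ≡ 1456
1499^16 ≡ 1456^2 = 2119936 ≡ 1469
1499^32 ≡ 1469^2 = 2157961 ≡ 1043
1499^64 ≡ 1043^2 = 1087849 ≡ 235
1499^128 ≡ 235^2 = 55225 ≡ 295
1499^256 ≡ 295^2 = 87025 ≡ 968
1499^512 ≡ 968^2 = 937024 ≡ 1383
993 = 512 + 256 + 128 + 64 + 32 + 1, so 1499^993 ≡ 1383·968·295·235·1043·1499 ≡ 948 (mod 1831)
1573·948 = 1491204 ≡ 770 (mod 1831)
711 ≠ 770, so verification fails.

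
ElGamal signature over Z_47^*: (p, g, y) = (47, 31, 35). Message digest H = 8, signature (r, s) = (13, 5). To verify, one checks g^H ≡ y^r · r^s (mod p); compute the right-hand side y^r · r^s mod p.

Squares mod 47: 35^1≡35, 35^2≡3, 35^4≡9, 35^8≡34
13 = 8 + 4 + 1, so 35^13 ≡ 34·9·35 ≡ 41 (mod 47)
Squares mod 47: 13^1≡13, 13^2≡28, 13^4≡32
5 = 4 + 1, so 13^5 ≡ 32·13 ≡ 40 (mod 47)
y^r · r^s ≡ 41·40 = 1640 ≡ 42 (mod 47)

42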